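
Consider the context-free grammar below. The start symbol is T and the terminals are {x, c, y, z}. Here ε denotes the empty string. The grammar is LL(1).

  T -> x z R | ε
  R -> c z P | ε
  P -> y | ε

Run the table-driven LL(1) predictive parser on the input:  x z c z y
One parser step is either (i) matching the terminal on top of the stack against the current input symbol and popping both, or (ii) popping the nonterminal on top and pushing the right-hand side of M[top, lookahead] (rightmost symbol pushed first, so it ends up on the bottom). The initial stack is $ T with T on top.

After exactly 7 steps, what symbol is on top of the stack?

y

     Stack    Input        Action
  1  $ T      x z c z y $  expand T -> x z R
  2  $ R z x  x z c z y $  match x
  3  $ R z    z c z y $    match z
  4  $ R      c z y $      expand R -> c z P
  5  $ P z c  c z y $      match c
  6  $ P z    z y $        match z
  7  $ P      y $          expand P -> y
Stack after step 7: $ y (top = y).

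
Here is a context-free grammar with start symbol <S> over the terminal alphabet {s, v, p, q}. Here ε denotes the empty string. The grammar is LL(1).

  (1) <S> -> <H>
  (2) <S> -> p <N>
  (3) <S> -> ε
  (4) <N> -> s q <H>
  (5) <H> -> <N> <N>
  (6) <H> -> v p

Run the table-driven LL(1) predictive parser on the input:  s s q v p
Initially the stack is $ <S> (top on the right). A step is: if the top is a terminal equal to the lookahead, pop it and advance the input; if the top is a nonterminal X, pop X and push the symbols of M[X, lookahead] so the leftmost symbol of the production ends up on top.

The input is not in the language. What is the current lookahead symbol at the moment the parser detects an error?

     Stack          Input        Action
  1  $ <S>          s s q v p $  expand <S> -> <H>
  2  $ <H>          s s q v p $  expand <H> -> <N> <N>
  3  $ <N> <N>      s s q v p $  expand <N> -> s q <H>
  4  $ <N> <H> q s  s s q v p $  match s
  5  $ <N> <H> q    s q v p $    error: top is terminal q but lookahead is s

s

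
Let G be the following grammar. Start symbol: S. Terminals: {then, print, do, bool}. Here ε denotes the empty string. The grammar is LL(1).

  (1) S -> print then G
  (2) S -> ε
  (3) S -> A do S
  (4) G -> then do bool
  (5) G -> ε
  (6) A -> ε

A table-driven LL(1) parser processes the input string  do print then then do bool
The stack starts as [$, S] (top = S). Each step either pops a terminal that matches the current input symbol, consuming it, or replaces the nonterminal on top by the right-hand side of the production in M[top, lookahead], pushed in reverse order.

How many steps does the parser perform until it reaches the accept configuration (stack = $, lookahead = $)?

step 1: stack=$ S  input=do print then then do bool $  — expand S -> A do S
step 2: stack=$ S do A  input=do print then then do bool $  — expand A -> ε
step 3: stack=$ S do  input=do print then then do bool $  — match do
step 4: stack=$ S  input=print then then do bool $  — expand S -> print then G
step 5: stack=$ G then print  input=print then then do bool $  — match print
step 6: stack=$ G then  input=then then do bool $  — match then
step 7: stack=$ G  input=then do bool $  — expand G -> then do bool
step 8: stack=$ bool do then  input=then do bool $  — match then
step 9: stack=$ bool do  input=do bool $  — match do
step 10: stack=$ bool  input=bool $  — match bool
Accept reached after 10 steps.

10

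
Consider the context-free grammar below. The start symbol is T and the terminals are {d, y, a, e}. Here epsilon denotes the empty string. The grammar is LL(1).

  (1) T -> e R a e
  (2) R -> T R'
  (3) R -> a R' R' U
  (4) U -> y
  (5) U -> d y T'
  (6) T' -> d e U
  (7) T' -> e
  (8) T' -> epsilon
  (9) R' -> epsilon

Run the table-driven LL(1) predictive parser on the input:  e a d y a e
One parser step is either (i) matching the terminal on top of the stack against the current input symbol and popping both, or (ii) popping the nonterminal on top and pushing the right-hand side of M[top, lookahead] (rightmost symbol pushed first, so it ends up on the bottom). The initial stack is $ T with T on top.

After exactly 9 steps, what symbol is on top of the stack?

step 1: stack=$ T  input=e a d y a e $  — expand T -> e R a e
step 2: stack=$ e a R e  input=e a d y a e $  — match e
step 3: stack=$ e a R  input=a d y a e $  — expand R -> a R' R' U
step 4: stack=$ e a U R' R' a  input=a d y a e $  — match a
step 5: stack=$ e a U R' R'  input=d y a e $  — expand R' -> epsilon
step 6: stack=$ e a U R'  input=d y a e $  — expand R' -> epsilon
step 7: stack=$ e a U  input=d y a e $  — expand U -> d y T'
step 8: stack=$ e a T' y d  input=d y a e $  — match d
step 9: stack=$ e a T' y  input=y a e $  — match y
Stack after step 9: $ e a T' (top = T').

T'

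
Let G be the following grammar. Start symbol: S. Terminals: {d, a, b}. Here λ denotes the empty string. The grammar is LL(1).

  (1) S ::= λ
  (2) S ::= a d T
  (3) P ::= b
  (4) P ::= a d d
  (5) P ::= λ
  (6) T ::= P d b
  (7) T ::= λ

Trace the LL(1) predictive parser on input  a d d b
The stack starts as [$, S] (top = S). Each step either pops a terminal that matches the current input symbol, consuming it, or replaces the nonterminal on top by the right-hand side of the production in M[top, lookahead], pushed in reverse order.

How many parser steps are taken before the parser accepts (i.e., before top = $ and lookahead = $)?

     Stack    Input      Action
  1  $ S      a d d b $  expand S ::= a d T
  2  $ T d a  a d d b $  match a
  3  $ T d    d d b $    match d
  4  $ T      d b $      expand T ::= P d b
  5  $ b d P  d b $      expand P ::= λ
  6  $ b d    d b $      match d
  7  $ b      b $        match b
Accept reached after 7 steps.

7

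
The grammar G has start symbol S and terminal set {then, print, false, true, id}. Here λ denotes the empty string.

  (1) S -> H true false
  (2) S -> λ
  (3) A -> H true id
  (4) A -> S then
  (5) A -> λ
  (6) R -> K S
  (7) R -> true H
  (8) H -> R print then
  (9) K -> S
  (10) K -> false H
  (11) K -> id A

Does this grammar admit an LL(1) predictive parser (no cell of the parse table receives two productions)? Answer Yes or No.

FIRST(S) = {λ, false, id, print, true}
FIRST(A) = {λ, false, id, print, then, true}
FIRST(R) = {λ, false, id, print, true}
FIRST(H) = {false, id, print, true}
FIRST(K) = {λ, false, id, print, true}
FOLLOW(S) = {$, false, id, print, then, true}
FOLLOW(A) = {false, id, print, true}
FOLLOW(R) = {print}
FOLLOW(H) = {false, id, print, true}
FOLLOW(K) = {false, id, print, true}
Cell M[A, false] receives both A -> H true id and A -> S then and A -> λ — the grammar is not LL(1).

No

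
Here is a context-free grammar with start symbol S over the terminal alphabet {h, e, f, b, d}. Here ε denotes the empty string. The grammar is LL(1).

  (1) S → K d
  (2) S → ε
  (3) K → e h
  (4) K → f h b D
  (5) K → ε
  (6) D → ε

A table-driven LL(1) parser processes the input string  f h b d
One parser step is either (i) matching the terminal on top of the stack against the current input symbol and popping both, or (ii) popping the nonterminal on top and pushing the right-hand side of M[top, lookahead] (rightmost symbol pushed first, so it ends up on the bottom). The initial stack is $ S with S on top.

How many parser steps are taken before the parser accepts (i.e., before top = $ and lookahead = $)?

step 1: stack=$ S  input=f h b d $  — expand S → K d
step 2: stack=$ d K  input=f h b d $  — expand K → f h b D
step 3: stack=$ d D b h f  input=f h b d $  — match f
step 4: stack=$ d D b h  input=h b d $  — match h
step 5: stack=$ d D b  input=b d $  — match b
step 6: stack=$ d D  input=d $  — expand D → ε
step 7: stack=$ d  input=d $  — match d
Accept reached after 7 steps.

7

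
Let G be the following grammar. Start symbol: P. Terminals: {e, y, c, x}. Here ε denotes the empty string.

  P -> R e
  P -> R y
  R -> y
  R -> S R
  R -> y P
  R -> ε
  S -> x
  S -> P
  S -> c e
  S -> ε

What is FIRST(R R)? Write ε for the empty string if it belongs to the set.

FIRST(P) = {c, e, x, y}  (via R e, R y)
FIRST(S) = {ε, c, e, x, y}  (via P)
FIRST(R) = {ε, c, e, x, y}  (via S R)
FIRST(R R): take FIRST of each symbol in turn, carrying on past any symbol whose FIRST contains ε; result {ε, c, e, x, y}.

{ε, c, e, x, y}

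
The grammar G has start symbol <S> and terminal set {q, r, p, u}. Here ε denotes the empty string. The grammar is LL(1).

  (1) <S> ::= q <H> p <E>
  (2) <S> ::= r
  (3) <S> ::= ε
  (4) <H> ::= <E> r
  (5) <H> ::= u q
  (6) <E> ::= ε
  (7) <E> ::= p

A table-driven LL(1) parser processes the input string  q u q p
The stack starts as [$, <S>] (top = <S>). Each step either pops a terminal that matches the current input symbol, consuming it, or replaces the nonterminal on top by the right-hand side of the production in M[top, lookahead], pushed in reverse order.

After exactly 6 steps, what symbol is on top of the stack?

     Stack          Input      Action
  1  $ <S>          q u q p $  expand <S> ::= q <H> p <E>
  2  $ <E> p <H> q  q u q p $  match q
  3  $ <E> p <H>    u q p $    expand <H> ::= u q
  4  $ <E> p q u    u q p $    match u
  5  $ <E> p q      q p $      match q
  6  $ <E> p        p $        match p
Stack after step 6: $ <E> (top = <E>).

<E>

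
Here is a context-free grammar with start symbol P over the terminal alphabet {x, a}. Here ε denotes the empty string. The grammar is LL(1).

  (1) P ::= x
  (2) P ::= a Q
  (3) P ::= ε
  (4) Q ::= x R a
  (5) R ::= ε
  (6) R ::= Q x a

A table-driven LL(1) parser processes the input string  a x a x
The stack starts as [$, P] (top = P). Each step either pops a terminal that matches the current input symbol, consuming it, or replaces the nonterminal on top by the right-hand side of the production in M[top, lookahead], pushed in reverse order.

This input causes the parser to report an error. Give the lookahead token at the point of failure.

     Stack    Input      Action
  1  $ P      a x a x $  expand P ::= a Q
  2  $ Q a    a x a x $  match a
  3  $ Q      x a x $    expand Q ::= x R a
  4  $ a R x  x a x $    match x
  5  $ a R    a x $      expand R ::= ε
  6  $ a      a x $      match a
  7  $        x $        error: stack empty but input remains

x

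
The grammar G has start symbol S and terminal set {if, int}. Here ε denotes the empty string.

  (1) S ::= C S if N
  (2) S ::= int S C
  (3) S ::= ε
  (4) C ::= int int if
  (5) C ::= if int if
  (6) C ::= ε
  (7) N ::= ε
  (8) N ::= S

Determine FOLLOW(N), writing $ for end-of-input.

{$, if, int}

FIRST(C) = {ε, if, int}
FIRST(S) = {ε, if, int}  (via C S if N)
FIRST(N) = {ε, if, int}  (via S)
FOLLOW(S) includes $ since S is the start symbol.
FOLLOW(S): in S::=C S if N, S is followed by if N with FIRST {if}; in S::=int S C, S is followed by C with FIRST {ε, if, int}; in S::=int S C, the suffix after S is nullable (adds nothing new); in N::=S, the suffix after S is empty, so FOLLOW(S) ⊇ FOLLOW(N) = {$, if, int}. Thus FOLLOW(S) = {$, if, int}.
FOLLOW(C): in S::=C S if N, C is followed by S if N with FIRST {if, int}; in S::=int S C, the suffix after C is empty, so FOLLOW(C) ⊇ FOLLOW(S) = {$, if, int}. Thus FOLLOW(C) = {$, if, int}.
FOLLOW(N): in S::=C S if N, the suffix after N is empty, so FOLLOW(N) ⊇ FOLLOW(S) = {$, if, int}. Thus FOLLOW(N) = {$, if, int}.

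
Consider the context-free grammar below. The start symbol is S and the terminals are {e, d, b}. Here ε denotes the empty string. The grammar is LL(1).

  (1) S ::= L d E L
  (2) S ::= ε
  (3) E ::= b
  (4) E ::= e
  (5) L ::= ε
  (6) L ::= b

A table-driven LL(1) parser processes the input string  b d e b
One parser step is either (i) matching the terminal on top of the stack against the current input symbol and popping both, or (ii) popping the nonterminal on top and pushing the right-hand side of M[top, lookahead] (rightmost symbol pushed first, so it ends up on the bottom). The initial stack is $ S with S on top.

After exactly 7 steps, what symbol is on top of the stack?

     Stack      Input      Action
  1  $ S        b d e b $  expand S ::= L d E L
  2  $ L E d L  b d e b $  expand L ::= b
  3  $ L E d b  b d e b $  match b
  4  $ L E d    d e b $    match d
  5  $ L E      e b $      expand E ::= e
  6  $ L e      e b $      match e
  7  $ L        b $        expand L ::= b
Stack after step 7: $ b (top = b).

b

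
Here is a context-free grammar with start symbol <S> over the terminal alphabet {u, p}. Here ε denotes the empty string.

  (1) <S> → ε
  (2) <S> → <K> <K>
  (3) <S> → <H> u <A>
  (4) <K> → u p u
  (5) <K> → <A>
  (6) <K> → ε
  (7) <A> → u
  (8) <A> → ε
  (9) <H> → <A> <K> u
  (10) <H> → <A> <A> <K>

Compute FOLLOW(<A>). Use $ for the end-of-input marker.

{$, u}

FIRST(<A>) = {ε, u}
FIRST(<K>) = {ε, u}  (via <A>)
FIRST(<H>) = {ε, u}  (via <A> <K> u, <A> <A> <K>)
FIRST(<S>) = {ε, u}  (via <K> <K>, <H> u <A>)
FOLLOW(<S>) includes $ since <S> is the start symbol.
FOLLOW(<S>): <S> appears on no right-hand side. Thus FOLLOW(<S>) = {$}.
FOLLOW(<H>): in <S>→<H> u <A>, <H> is followed by u <A> with FIRST {u}. Thus FOLLOW(<H>) = {u}.
FOLLOW(<K>): in <S>→<K> <K> (occurrence 1), <K> is followed by <K> with FIRST {ε, u}; in <S>→<K> <K> (occurrence 1), the suffix after <K> is nullable, so FOLLOW(<K>) ⊇ FOLLOW(<S>) = {$}; in <S>→<K> <K> (occurrence 2), the suffix after <K> is empty, so FOLLOW(<K>) ⊇ FOLLOW(<S>) = {$}; in <H>→<A> <K> u, <K> is followed by u with FIRST {u}; in <H>→<A> <A> <K>, the suffix after <K> is empty, so FOLLOW(<K>) ⊇ FOLLOW(<H>) = {u}. Thus FOLLOW(<K>) = {$, u}.
FOLLOW(<A>): in <S>→<H> u <A>, the suffix after <A> is empty, so FOLLOW(<A>) ⊇ FOLLOW(<S>) = {$}; in <K>→<A>, the suffix after <A> is empty, so FOLLOW(<A>) ⊇ FOLLOW(<K>) = {$, u}; in <H>→<A> <K> u, <A> is followed by <K> u with FIRST {u}; in <H>→<A> <A> <K> (occurrence 1), <A> is followed by <A> <K> with FIRST {ε, u}; in <H>→<A> <A> <K> (occurrence 1), the suffix after <A> is nullable, so FOLLOW(<A>) ⊇ FOLLOW(<H>) = {u}; in <H>→<A> <A> <K> (occurrence 2), <A> is followed by <K> with FIRST {ε, u}; in <H>→<A> <A> <K> (occurrence 2), the suffix after <A> is nullable, so FOLLOW(<A>) ⊇ FOLLOW(<H>) = {u}. Thus FOLLOW(<A>) = {$, u}.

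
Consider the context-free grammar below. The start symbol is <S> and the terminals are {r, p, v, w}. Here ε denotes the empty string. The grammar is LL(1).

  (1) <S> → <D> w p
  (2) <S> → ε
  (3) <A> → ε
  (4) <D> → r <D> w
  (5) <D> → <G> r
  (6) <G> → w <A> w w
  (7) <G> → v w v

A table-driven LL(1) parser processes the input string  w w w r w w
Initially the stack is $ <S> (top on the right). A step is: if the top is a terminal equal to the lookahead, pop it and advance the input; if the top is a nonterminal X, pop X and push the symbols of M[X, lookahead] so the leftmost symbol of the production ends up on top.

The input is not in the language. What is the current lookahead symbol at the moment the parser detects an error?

step 1: stack=$ <S>  input=w w w r w w $  — expand <S> → <D> w p
step 2: stack=$ p w <D>  input=w w w r w w $  — expand <D> → <G> r
step 3: stack=$ p w r <G>  input=w w w r w w $  — expand <G> → w <A> w w
step 4: stack=$ p w r w w <A> w  input=w w w r w w $  — match w
step 5: stack=$ p w r w w <A>  input=w w r w w $  — expand <A> → ε
step 6: stack=$ p w r w w  input=w w r w w $  — match w
step 7: stack=$ p w r w  input=w r w w $  — match w
step 8: stack=$ p w r  input=r w w $  — match r
step 9: stack=$ p w  input=w w $  — match w
step 10: stack=$ p  input=w $  — error: top is terminal p but lookahead is w

w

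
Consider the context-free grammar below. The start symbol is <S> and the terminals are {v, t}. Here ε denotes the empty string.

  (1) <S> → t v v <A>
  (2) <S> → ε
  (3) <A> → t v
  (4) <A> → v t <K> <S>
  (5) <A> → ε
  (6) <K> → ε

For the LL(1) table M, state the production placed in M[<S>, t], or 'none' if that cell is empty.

<S> → t v v <A>

FIRST(<S>): from <S>→t v v <A> we get {t}; from <S>→ε we get {ε}. So FIRST(<S>) = {ε, t}.
FIRST(<A>): from <A>→t v we get {t}; from <A>→v t <K> <S> we get {v}; from <A>→ε we get {ε}. So FIRST(<A>) = {ε, t, v}.
FIRST(<K>): from <K>→ε we get {ε}. So FIRST(<K>) = {ε}.
FOLLOW(<S>) includes $ since <S> is the start symbol.
FOLLOW(<S>): in <A>→v t <K> <S>, the suffix after <S> is empty, so FOLLOW(<S>) ⊇ FOLLOW(<A>) = {$}. Thus FOLLOW(<S>) = {$}.
FOLLOW(<A>): in <S>→t v v <A>, the suffix after <A> is empty, so FOLLOW(<A>) ⊇ FOLLOW(<S>) = {$}. Thus FOLLOW(<A>) = {$}.
For <S> → t v v <A>: FIRST(t v v <A>) = {t}, so it goes in M[<S>, t] for t ∈ {t}.
For <S> → ε: FIRST(ε) = {ε}, so it goes in M[<S>, t] for t ∈ {}; since ε ∈ FIRST, also for every t ∈ FOLLOW(<S>) = {$}.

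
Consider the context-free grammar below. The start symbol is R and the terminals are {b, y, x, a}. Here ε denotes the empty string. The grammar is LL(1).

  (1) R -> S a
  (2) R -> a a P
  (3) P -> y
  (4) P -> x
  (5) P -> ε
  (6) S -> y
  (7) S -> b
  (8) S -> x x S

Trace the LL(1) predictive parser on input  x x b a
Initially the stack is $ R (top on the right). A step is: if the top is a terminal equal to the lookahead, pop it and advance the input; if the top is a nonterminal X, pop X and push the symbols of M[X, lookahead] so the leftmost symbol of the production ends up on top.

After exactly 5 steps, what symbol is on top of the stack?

b

     Stack      Input      Action
  1  $ R        x x b a $  expand R -> S a
  2  $ a S      x x b a $  expand S -> x x S
  3  $ a S x x  x x b a $  match x
  4  $ a S x    x b a $    match x
  5  $ a S      b a $      expand S -> b
Stack after step 5: $ a b (top = b).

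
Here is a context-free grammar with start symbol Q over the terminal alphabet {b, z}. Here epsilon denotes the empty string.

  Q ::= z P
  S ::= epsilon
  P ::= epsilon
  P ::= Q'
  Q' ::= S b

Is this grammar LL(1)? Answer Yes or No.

FIRST(Q) = {z}
FIRST(S) = {epsilon}
FIRST(P) = {epsilon, b}
FIRST(Q') = {b}
FOLLOW(Q) = {$}
FOLLOW(S) = {b}
FOLLOW(P) = {$}
FOLLOW(Q') = {$}
Each cell of M receives at most one production.

Yes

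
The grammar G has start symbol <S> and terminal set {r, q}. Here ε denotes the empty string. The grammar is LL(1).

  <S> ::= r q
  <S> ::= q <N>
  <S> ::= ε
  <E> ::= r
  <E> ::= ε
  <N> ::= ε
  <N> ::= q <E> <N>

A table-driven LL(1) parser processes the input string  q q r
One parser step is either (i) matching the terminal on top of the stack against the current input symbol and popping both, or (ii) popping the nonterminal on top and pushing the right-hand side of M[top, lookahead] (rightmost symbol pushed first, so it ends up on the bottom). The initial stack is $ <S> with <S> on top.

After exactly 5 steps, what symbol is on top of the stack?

r

     Stack        Input    Action
  1  $ <S>        q q r $  expand <S> ::= q <N>
  2  $ <N> q      q q r $  match q
  3  $ <N>        q r $    expand <N> ::= q <E> <N>
  4  $ <N> <E> q  q r $    match q
  5  $ <N> <E>    r $      expand <E> ::= r
Stack after step 5: $ <N> r (top = r).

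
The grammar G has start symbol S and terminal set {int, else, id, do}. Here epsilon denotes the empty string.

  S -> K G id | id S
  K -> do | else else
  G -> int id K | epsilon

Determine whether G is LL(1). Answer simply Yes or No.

Yes

FIRST(S) = {do, else, id}
FIRST(K) = {do, else}
FIRST(G) = {epsilon, int}
FOLLOW(S) = {$}
FOLLOW(K) = {id, int}
FOLLOW(G) = {id}
Each cell of M receives at most one production.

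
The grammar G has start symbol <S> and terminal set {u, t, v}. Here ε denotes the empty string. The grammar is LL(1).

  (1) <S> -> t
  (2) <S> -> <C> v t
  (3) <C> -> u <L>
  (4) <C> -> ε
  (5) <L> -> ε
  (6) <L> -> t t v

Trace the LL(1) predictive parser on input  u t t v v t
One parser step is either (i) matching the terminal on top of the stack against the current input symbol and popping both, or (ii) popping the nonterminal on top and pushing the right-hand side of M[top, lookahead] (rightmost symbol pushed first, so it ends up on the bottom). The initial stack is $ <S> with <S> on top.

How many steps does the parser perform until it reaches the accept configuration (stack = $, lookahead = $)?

step 1: stack=$ <S>  input=u t t v v t $  — expand <S> -> <C> v t
step 2: stack=$ t v <C>  input=u t t v v t $  — expand <C> -> u <L>
step 3: stack=$ t v <L> u  input=u t t v v t $  — match u
step 4: stack=$ t v <L>  input=t t v v t $  — expand <L> -> t t v
step 5: stack=$ t v v t t  input=t t v v t $  — match t
step 6: stack=$ t v v t  input=t v v t $  — match t
step 7: stack=$ t v v  input=v v t $  — match v
step 8: stack=$ t v  input=v t $  — match v
step 9: stack=$ t  input=t $  — match t
Accept reached after 9 steps.

9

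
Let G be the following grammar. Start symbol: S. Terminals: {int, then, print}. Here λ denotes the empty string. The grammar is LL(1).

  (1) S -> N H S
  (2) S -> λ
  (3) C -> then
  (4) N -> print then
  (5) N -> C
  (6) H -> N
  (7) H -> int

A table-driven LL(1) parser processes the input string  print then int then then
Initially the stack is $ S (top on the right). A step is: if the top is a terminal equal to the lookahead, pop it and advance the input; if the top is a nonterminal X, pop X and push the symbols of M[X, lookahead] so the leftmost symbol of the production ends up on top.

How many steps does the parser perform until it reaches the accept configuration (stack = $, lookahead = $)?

15

step 1: stack=$ S  input=print then int then then $  — expand S -> N H S
step 2: stack=$ S H N  input=print then int then then $  — expand N -> print then
step 3: stack=$ S H then print  input=print then int then then $  — match print
step 4: stack=$ S H then  input=then int then then $  — match then
step 5: stack=$ S H  input=int then then $  — expand H -> int
step 6: stack=$ S int  input=int then then $  — match int
step 7: stack=$ S  input=then then $  — expand S -> N H S
step 8: stack=$ S H N  input=then then $  — expand N -> C
step 9: stack=$ S H C  input=then then $  — expand C -> then
step 10: stack=$ S H then  input=then then $  — match then
step 11: stack=$ S H  input=then $  — expand H -> N
step 12: stack=$ S N  input=then $  — expand N -> C
step 13: stack=$ S C  input=then $  — expand C -> then
step 14: stack=$ S then  input=then $  — match then
step 15: stack=$ S  input=$  — expand S -> λ
Accept reached after 15 steps.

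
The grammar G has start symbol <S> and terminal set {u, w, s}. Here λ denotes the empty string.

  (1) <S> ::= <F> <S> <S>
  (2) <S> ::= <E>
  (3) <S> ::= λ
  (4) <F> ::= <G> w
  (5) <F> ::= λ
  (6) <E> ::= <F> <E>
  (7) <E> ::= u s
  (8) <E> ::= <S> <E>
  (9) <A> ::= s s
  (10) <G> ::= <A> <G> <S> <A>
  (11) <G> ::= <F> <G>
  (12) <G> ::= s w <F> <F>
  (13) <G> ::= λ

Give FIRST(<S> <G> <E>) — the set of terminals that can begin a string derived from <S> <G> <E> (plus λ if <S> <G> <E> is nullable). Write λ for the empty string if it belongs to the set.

{s, u, w}

FIRST(<A>) = {s}
FIRST(<S>) = {λ, s, u, w}  (via <F> <S> <S>, <E>)
FIRST(<F>) = {λ, s, w}  (via <G> w)
FIRST(<E>) = {s, u, w}  (via <F> <E>, <S> <E>)
FIRST(<G>) = {λ, s, w}  (via <A> <G> <S> <A>, <F> <G>)
FIRST(<S> <G> <E>): take FIRST of each symbol in turn, carrying on past any symbol whose FIRST contains λ; result {s, u, w}.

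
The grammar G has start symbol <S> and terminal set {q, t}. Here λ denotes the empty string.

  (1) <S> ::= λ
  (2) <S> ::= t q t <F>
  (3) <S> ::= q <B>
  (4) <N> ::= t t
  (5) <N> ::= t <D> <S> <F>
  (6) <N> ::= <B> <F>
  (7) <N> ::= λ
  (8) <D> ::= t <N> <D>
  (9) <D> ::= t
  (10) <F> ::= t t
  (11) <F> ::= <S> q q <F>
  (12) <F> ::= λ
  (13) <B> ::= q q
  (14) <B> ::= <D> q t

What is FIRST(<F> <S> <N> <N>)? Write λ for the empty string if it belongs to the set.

{λ, q, t}

FIRST(<S>): from <S>::=λ we get {λ}; from <S>::=t q t <F> we get {t}; from <S>::=q <B> we get {q}. So FIRST(<S>) = {λ, q, t}.
FIRST(<D>): from <D>::=t <N> <D> we get {t}; from <D>::=t we get {t}. So FIRST(<D>) = {t}.
FIRST(<F>): from <F>::=t t we get {t}; from <F>::=<S> q q <F> we get {q, t}; from <F>::=λ we get {λ}. So FIRST(<F>) = {λ, q, t}.
FIRST(<B>): from <B>::=q q we get {q}; from <B>::=<D> q t we get {t}. So FIRST(<B>) = {q, t}.
FIRST(<N>): from <N>::=t t we get {t}; from <N>::=t <D> <S> <F> we get {t}; from <N>::=<B> <F> we get {q, t}; from <N>::=λ we get {λ}. So FIRST(<N>) = {λ, q, t}.
FIRST(<F> <S> <N> <N>): take FIRST of each symbol in turn, carrying on past any symbol whose FIRST contains λ; result {λ, q, t}.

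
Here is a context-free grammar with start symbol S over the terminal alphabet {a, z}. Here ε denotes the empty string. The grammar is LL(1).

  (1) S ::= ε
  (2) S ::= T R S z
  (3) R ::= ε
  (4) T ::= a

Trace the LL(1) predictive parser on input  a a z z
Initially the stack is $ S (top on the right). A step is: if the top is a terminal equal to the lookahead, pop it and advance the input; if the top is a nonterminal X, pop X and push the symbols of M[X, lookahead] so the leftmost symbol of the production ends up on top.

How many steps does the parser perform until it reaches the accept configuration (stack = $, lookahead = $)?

step 1: stack=$ S  input=a a z z $  — expand S ::= T R S z
step 2: stack=$ z S R T  input=a a z z $  — expand T ::= a
step 3: stack=$ z S R a  input=a a z z $  — match a
step 4: stack=$ z S R  input=a z z $  — expand R ::= ε
step 5: stack=$ z S  input=a z z $  — expand S ::= T R S z
step 6: stack=$ z z S R T  input=a z z $  — expand T ::= a
step 7: stack=$ z z S R a  input=a z z $  — match a
step 8: stack=$ z z S R  input=z z $  — expand R ::= ε
step 9: stack=$ z z S  input=z z $  — expand S ::= ε
step 10: stack=$ z z  input=z z $  — match z
step 11: stack=$ z  input=z $  — match z
Accept reached after 11 steps.

11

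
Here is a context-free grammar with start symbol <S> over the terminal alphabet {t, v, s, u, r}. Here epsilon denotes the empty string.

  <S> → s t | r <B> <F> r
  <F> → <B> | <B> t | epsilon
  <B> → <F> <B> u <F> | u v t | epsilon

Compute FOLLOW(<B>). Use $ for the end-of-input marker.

FIRST(<S>) = {r, s}
FIRST(<F>) = {epsilon, t, u}  (via <B>, <B> t)
FIRST(<B>) = {epsilon, t, u}  (via <F> <B> u <F>)
FOLLOW(<S>) includes $ since <S> is the start symbol.
FOLLOW(<S>): <S> appears on no right-hand side. Thus FOLLOW(<S>) = {$}.
FOLLOW(<F>): in <S>→r <B> <F> r, <F> is followed by r with FIRST {r}; in <B>→<F> <B> u <F> (occurrence 1), <F> is followed by <B> u <F> with FIRST {t, u}; in <B>→<F> <B> u <F> (occurrence 2), the suffix after <F> is empty, so FOLLOW(<F>) ⊇ FOLLOW(<B>) = {r, t, u}. Thus FOLLOW(<F>) = {r, t, u}.
FOLLOW(<B>): in <S>→r <B> <F> r, <B> is followed by <F> r with FIRST {r, t, u}; in <F>→<B>, the suffix after <B> is empty, so FOLLOW(<B>) ⊇ FOLLOW(<F>) = {r, t, u}; in <F>→<B> t, <B> is followed by t with FIRST {t}; in <B>→<F> <B> u <F>, <B> is followed by u <F> with FIRST {u}. Thus FOLLOW(<B>) = {r, t, u}.

{r, t, u}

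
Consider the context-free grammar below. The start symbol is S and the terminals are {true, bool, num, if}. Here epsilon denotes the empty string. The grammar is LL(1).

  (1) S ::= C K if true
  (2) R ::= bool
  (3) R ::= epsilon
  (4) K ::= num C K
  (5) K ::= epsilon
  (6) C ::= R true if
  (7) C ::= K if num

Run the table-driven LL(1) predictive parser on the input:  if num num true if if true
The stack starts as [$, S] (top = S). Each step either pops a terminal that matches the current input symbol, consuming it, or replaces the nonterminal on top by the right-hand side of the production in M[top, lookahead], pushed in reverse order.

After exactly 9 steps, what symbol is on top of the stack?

true

step 1: stack=$ S  input=if num num true if if true $  — expand S ::= C K if true
step 2: stack=$ true if K C  input=if num num true if if true $  — expand C ::= K if num
step 3: stack=$ true if K num if K  input=if num num true if if true $  — expand K ::= epsilon
step 4: stack=$ true if K num if  input=if num num true if if true $  — match if
step 5: stack=$ true if K num  input=num num true if if true $  — match num
step 6: stack=$ true if K  input=num true if if true $  — expand K ::= num C K
step 7: stack=$ true if K C num  input=num true if if true $  — match num
step 8: stack=$ true if K C  input=true if if true $  — expand C ::= R true if
step 9: stack=$ true if K if true R  input=true if if true $  — expand R ::= epsilon
Stack after step 9: $ true if K if true (top = true).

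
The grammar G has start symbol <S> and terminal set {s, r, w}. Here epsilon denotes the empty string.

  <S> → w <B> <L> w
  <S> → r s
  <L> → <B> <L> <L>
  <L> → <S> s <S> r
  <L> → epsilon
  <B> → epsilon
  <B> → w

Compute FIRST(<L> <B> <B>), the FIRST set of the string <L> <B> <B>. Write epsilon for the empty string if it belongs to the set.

{epsilon, r, w}

FIRST(<S>): from <S>→w <B> <L> w we get {w}; from <S>→r s we get {r}. So FIRST(<S>) = {r, w}.
FIRST(<B>): from <B>→epsilon we get {epsilon}; from <B>→w we get {w}. So FIRST(<B>) = {epsilon, w}.
FIRST(<L>): from <L>→<B> <L> <L> we get {epsilon, r, w}; from <L>→<S> s <S> r we get {r, w}; from <L>→epsilon we get {epsilon}. So FIRST(<L>) = {epsilon, r, w}.
FIRST(<L> <B> <B>): take FIRST of each symbol in turn, carrying on past any symbol whose FIRST contains epsilon; result {epsilon, r, w}.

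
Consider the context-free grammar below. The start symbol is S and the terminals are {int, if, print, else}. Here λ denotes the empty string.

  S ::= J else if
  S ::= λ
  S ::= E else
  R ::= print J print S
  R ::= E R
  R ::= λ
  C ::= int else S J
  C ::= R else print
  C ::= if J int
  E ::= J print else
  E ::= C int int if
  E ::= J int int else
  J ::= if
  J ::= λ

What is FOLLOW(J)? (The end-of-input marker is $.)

FIRST(J): from J::=if we get {if}; from J::=λ we get {λ}. So FIRST(J) = {λ, if}.
FIRST(S): from S::=J else if we get {else, if}; from S::=λ we get {λ}; from S::=E else we get {else, if, int, print}. So FIRST(S) = {λ, else, if, int, print}.
FIRST(R): from R::=print J print S we get {print}; from R::=E R we get {else, if, int, print}; from R::=λ we get {λ}. So FIRST(R) = {λ, else, if, int, print}.
FIRST(C): from C::=int else S J we get {int}; from C::=R else print we get {else, if, int, print}; from C::=if J int we get {if}. So FIRST(C) = {else, if, int, print}.
FIRST(E): from E::=J print else we get {if, print}; from E::=C int int if we get {else, if, int, print}; from E::=J int int else we get {if, int}. So FIRST(E) = {else, if, int, print}.
FOLLOW(S) includes $ since S is the start symbol.
FOLLOW(R): in R::=E R, the suffix after R is empty (adds nothing new); in C::=R else print, R is followed by else print with FIRST {else}. Thus FOLLOW(R) = {else}.
FOLLOW(C): in E::=C int int if, C is followed by int int if with FIRST {int}. Thus FOLLOW(C) = {int}.
FOLLOW(S): in R::=print J print S, the suffix after S is empty, so FOLLOW(S) ⊇ FOLLOW(R) = {else}; in C::=int else S J, S is followed by J with FIRST {λ, if}; in C::=int else S J, the suffix after S is nullable, so FOLLOW(S) ⊇ FOLLOW(C) = {int}. Thus FOLLOW(S) = {$, else, if, int}.
FOLLOW(E): in S::=E else, E is followed by else with FIRST {else}; in R::=E R, E is followed by R with FIRST {λ, else, if, int, print}; in R::=E R, the suffix after E is nullable, so FOLLOW(E) ⊇ FOLLOW(R) = {else}. Thus FOLLOW(E) = {else, if, int, print}.
FOLLOW(J): in S::=J else if, J is followed by else if with FIRST {else}; in R::=print J print S, J is followed by print S with FIRST {print}; in C::=int else S J, the suffix after J is empty, so FOLLOW(J) ⊇ FOLLOW(C) = {int}; in C::=if J int, J is followed by int with FIRST {int}; in E::=J print else, J is followed by print else with FIRST {print}; in E::=J int int else, J is followed by int int else with FIRST {int}. Thus FOLLOW(J) = {else, int, print}.

{else, int, print}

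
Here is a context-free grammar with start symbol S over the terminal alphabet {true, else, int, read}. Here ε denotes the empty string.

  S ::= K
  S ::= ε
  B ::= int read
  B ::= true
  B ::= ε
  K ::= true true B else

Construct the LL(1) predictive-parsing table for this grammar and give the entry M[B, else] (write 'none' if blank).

B ::= ε

FIRST(B) = {ε, int, true}
FIRST(K) = {true}
FIRST(S) = {ε, true}  (via K)
FOLLOW(S) includes $ since S is the start symbol.
FOLLOW(B): in K::=true true B else, B is followed by else with FIRST {else}. Thus FOLLOW(B) = {else}.
For B ::= int read: FIRST(int read) = {int}, so it goes in M[B, t] for t ∈ {int}.
For B ::= true: FIRST(true) = {true}, so it goes in M[B, t] for t ∈ {true}.
For B ::= ε: FIRST(ε) = {ε}, so it goes in M[B, t] for t ∈ {}; since ε ∈ FIRST, also for every t ∈ FOLLOW(B) = {else}.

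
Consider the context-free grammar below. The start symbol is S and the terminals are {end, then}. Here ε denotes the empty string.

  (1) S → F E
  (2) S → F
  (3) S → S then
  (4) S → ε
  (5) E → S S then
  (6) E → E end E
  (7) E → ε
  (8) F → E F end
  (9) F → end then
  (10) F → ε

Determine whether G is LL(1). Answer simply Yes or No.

No

FIRST(S) = {ε, end, then}
FIRST(E) = {ε, end, then}
FIRST(F) = {ε, end, then}
FOLLOW(S) = {$, end, then}
FOLLOW(E) = {$, end, then}
FOLLOW(F) = {$, end, then}
Cell M[E, end] receives both E → S S then and E → E end E and E → ε — the grammar is not LL(1).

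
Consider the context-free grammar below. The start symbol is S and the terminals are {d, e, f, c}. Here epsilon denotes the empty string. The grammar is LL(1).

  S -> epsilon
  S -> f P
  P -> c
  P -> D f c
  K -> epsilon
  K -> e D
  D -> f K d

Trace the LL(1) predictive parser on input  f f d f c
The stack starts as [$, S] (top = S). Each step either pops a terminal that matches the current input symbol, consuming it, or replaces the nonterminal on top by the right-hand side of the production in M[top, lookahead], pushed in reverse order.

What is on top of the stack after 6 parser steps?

step 1: stack=$ S  input=f f d f c $  — expand S -> f P
step 2: stack=$ P f  input=f f d f c $  — match f
step 3: stack=$ P  input=f d f c $  — expand P -> D f c
step 4: stack=$ c f D  input=f d f c $  — expand D -> f K d
step 5: stack=$ c f d K f  input=f d f c $  — match f
step 6: stack=$ c f d K  input=d f c $  — expand K -> epsilon
Stack after step 6: $ c f d (top = d).

d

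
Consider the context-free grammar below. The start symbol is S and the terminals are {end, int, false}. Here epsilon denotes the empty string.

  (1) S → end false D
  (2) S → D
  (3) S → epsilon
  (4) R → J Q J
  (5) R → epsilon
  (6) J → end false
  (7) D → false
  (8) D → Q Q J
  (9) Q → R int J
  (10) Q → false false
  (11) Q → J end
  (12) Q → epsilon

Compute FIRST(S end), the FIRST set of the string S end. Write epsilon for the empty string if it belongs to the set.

FIRST(J) = {end}
FIRST(R) = {epsilon, end}  (via J Q J)
FIRST(Q) = {epsilon, end, false, int}  (via R int J, J end)
FIRST(D) = {end, false, int}  (via Q Q J)
FIRST(S) = {epsilon, end, false, int}  (via D)
FIRST(S end): take FIRST of each symbol in turn, carrying on past any symbol whose FIRST contains epsilon; result {end, false, int}.

{end, false, int}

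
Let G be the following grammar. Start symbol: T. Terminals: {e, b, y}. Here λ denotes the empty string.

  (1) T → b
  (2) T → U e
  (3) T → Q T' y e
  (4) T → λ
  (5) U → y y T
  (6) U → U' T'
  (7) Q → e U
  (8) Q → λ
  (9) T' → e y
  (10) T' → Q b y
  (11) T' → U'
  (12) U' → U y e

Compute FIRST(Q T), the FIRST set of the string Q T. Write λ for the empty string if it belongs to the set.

FIRST(Q) = {λ, e}
FIRST(T) = {λ, b, e, y}  (via U e, Q T' y e)
FIRST(U) = {y}  (via U' T')
FIRST(U') = {y}  (via U y e)
FIRST(T') = {b, e, y}  (via Q b y, U')
FIRST(Q T): take FIRST of each symbol in turn, carrying on past any symbol whose FIRST contains λ; result {λ, b, e, y}.

{λ, b, e, y}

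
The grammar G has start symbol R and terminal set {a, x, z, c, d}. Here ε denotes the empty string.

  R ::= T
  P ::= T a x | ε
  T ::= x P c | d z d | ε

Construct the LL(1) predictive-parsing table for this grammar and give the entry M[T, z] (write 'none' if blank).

none

FIRST(T): from T::=x P c we get {x}; from T::=d z d we get {d}; from T::=ε we get {ε}. So FIRST(T) = {ε, d, x}.
FIRST(R): from R::=T we get {ε, d, x}. So FIRST(R) = {ε, d, x}.
FIRST(P): from P::=T a x we get {a, d, x}; from P::=ε we get {ε}. So FIRST(P) = {ε, a, d, x}.
FOLLOW(R) includes $ since R is the start symbol.
FOLLOW(R): R appears on no right-hand side. Thus FOLLOW(R) = {$}.
FOLLOW(T): in R::=T, the suffix after T is empty, so FOLLOW(T) ⊇ FOLLOW(R) = {$}; in P::=T a x, T is followed by a x with FIRST {a}. Thus FOLLOW(T) = {$, a}.
For T ::= x P c: FIRST(x P c) = {x}, so it goes in M[T, t] for t ∈ {x}.
For T ::= d z d: FIRST(d z d) = {d}, so it goes in M[T, t] for t ∈ {d}.
For T ::= ε: FIRST(ε) = {ε}, so it goes in M[T, t] for t ∈ {}; since ε ∈ FIRST, also for every t ∈ FOLLOW(T) = {$, a}.
None of these place a production in M[T, z].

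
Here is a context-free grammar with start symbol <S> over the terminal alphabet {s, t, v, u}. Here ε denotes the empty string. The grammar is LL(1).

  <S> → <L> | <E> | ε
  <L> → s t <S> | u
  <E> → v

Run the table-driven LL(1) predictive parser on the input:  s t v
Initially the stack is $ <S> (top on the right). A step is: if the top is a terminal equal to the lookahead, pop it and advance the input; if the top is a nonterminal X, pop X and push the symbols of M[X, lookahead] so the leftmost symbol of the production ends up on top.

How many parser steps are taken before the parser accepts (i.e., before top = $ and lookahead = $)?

step 1: stack=$ <S>  input=s t v $  — expand <S> → <L>
step 2: stack=$ <L>  input=s t v $  — expand <L> → s t <S>
step 3: stack=$ <S> t s  input=s t v $  — match s
step 4: stack=$ <S> t  input=t v $  — match t
step 5: stack=$ <S>  input=v $  — expand <S> → <E>
step 6: stack=$ <E>  input=v $  — expand <E> → v
step 7: stack=$ v  input=v $  — match v
Accept reached after 7 steps.

7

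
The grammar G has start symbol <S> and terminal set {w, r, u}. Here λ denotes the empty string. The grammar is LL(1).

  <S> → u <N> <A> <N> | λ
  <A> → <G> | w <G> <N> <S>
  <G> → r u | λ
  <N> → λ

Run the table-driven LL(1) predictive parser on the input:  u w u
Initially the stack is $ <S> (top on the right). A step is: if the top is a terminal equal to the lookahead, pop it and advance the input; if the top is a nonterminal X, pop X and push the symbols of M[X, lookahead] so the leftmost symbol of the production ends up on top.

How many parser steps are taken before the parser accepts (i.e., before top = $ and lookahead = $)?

step 1: stack=$ <S>  input=u w u $  — expand <S> → u <N> <A> <N>
step 2: stack=$ <N> <A> <N> u  input=u w u $  — match u
step 3: stack=$ <N> <A> <N>  input=w u $  — expand <N> → λ
step 4: stack=$ <N> <A>  input=w u $  — expand <A> → w <G> <N> <S>
step 5: stack=$ <N> <S> <N> <G> w  input=w u $  — match w
step 6: stack=$ <N> <S> <N> <G>  input=u $  — expand <G> → λ
step 7: stack=$ <N> <S> <N>  input=u $  — expand <N> → λ
step 8: stack=$ <N> <S>  input=u $  — expand <S> → u <N> <A> <N>
step 9: stack=$ <N> <N> <A> <N> u  input=u $  — match u
step 10: stack=$ <N> <N> <A> <N>  input=$  — expand <N> → λ
step 11: stack=$ <N> <N> <A>  input=$  — expand <A> → <G>
step 12: stack=$ <N> <N> <G>  input=$  — expand <G> → λ
step 13: stack=$ <N> <N>  input=$  — expand <N> → λ
step 14: stack=$ <N>  input=$  — expand <N> → λ
Accept reached after 14 steps.

14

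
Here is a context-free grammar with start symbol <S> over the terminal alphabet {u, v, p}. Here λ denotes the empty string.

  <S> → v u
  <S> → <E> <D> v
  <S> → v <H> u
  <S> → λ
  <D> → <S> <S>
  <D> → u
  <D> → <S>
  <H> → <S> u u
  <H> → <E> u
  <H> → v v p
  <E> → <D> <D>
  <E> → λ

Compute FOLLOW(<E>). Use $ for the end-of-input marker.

{u, v}

FIRST(<S>) = {λ, u, v}  (via <E> <D> v)
FIRST(<D>) = {λ, u, v}  (via <S> <S>, <S>)
FIRST(<E>) = {λ, u, v}  (via <D> <D>)
FIRST(<H>) = {u, v}  (via <S> u u, <E> u)
FOLLOW(<S>) includes $ since <S> is the start symbol.
FOLLOW(<H>): in <S>→v <H> u, <H> is followed by u with FIRST {u}. Thus FOLLOW(<H>) = {u}.
FOLLOW(<E>): in <S>→<E> <D> v, <E> is followed by <D> v with FIRST {u, v}; in <H>→<E> u, <E> is followed by u with FIRST {u}. Thus FOLLOW(<E>) = {u, v}.
FOLLOW(<D>): in <S>→<E> <D> v, <D> is followed by v with FIRST {v}; in <E>→<D> <D> (occurrence 1), <D> is followed by <D> with FIRST {λ, u, v}; in <E>→<D> <D> (occurrence 1), the suffix after <D> is nullable, so FOLLOW(<D>) ⊇ FOLLOW(<E>) = {u, v}; in <E>→<D> <D> (occurrence 2), the suffix after <D> is empty, so FOLLOW(<D>) ⊇ FOLLOW(<E>) = {u, v}. Thus FOLLOW(<D>) = {u, v}.
FOLLOW(<S>): in <D>→<S> <S> (occurrence 1), <S> is followed by <S> with FIRST {λ, u, v}; in <D>→<S> <S> (occurrence 1), the suffix after <S> is nullable, so FOLLOW(<S>) ⊇ FOLLOW(<D>) = {u, v}; in <D>→<S> <S> (occurrence 2), the suffix after <S> is empty, so FOLLOW(<S>) ⊇ FOLLOW(<D>) = {u, v}; in <D>→<S>, the suffix after <S> is empty, so FOLLOW(<S>) ⊇ FOLLOW(<D>) = {u, v}; in <H>→<S> u u, <S> is followed by u u with FIRST {u}. Thus FOLLOW(<S>) = {$, u, v}.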